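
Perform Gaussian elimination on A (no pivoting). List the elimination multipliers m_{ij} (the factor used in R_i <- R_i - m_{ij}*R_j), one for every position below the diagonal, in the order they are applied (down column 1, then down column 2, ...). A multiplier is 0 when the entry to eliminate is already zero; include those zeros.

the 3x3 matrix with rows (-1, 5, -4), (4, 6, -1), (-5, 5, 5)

multipliers: -4, 5, -10/13

Forward elimination:
R2 <- R2 - (-4)*R1:  [   0   26  -17 ]
R3 <- R3 - (5)*R1:  [   0  -20   25 ]
R3 <- R3 - (-10/13)*R2:  [      0       0  155/13 ]
Multipliers (in order of application): m_{21} = -4, m_{31} = 5, m_{32} = -10/13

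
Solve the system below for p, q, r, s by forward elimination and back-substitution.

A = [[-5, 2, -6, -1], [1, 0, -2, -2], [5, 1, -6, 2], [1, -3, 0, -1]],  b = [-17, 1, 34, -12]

Forward elimination on [A|b]:
R2 <- R2 - (-1/5)*R1:  [     0    2/5  -16/5  -11/5  -12/5 ]
R3 <- R3 - (-1)*R1:  [   0    3  -12    1   17 ]
R4 <- R4 - (-1/5)*R1:  [     0  -13/5   -6/5   -6/5  -77/5 ]
R3 <- R3 - (15/2)*R2:  [    0     0    12  35/2    35 ]
R4 <- R4 - (-13/2)*R2:  [     0      0    -22  -31/2    -31 ]
R4 <- R4 - (-11/6)*R3:  [      0       0       0  199/12   199/6 ]
Row echelon form:
[ -5    2     -6      -1  |    -17 ]
[  0  2/5  -16/5   -11/5  |  -12/5 ]
[  0    0     12    35/2  |     35 ]
[  0    0      0  199/12  |  199/6 ]
Back-substitution:
s = (199/6) / (199/12) = 2
r = (35 - (35/2)*(2)) / 12 = 0
q = (-12/5 - (-16/5)*(0) - (-11/5)*(2)) / (2/5) = 5
p = (-17 - (2)*(5) - (-6)*(0) - (-1)*(2)) / -5 = 5

(5, 5, 0, 2)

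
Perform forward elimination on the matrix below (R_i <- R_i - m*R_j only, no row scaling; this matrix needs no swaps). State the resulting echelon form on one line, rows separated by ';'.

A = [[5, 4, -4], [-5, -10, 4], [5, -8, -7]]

REF = [5 4 -4; 0 -6 0; 0 0 -3]

Forward elimination:
R2 <- R2 - (-1)*R1:  [  0  -6   0 ]
R3 <- R3 - (1)*R1:  [   0  -12   -3 ]
R3 <- R3 - (2)*R2:  [  0   0  -3 ]
Row echelon form:
[ 5   4  -4 ]
[ 0  -6   0 ]
[ 0   0  -3 ]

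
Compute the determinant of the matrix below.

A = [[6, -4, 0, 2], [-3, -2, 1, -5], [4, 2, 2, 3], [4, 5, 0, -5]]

Forward elimination:
R2 <- R2 - (-1/2)*R1:  [  0  -4   1  -4 ]
R3 <- R3 - (2/3)*R1:  [    0  14/3     2   5/3 ]
R4 <- R4 - (2/3)*R1:  [     0   23/3      0  -19/3 ]
R3 <- R3 - (-7/6)*R2:  [    0     0  19/6    -3 ]
R4 <- R4 - (-23/12)*R2:  [     0      0  23/12    -14 ]
R4 <- R4 - (23/38)*R3:  [       0        0        0  -463/38 ]
Upper-triangular form:
[ 6  -4     0        2 ]
[ 0  -4     1       -4 ]
[ 0   0  19/6       -3 ]
[ 0   0     0  -463/38 ]
det(A) = (-1)^0 * (6) * (-4) * (19/6) * (-463/38) = 926  (0 row swaps -> sign +1)

det(A) = 926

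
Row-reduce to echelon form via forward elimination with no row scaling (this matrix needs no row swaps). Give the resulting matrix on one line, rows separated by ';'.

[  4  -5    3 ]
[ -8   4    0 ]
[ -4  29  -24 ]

REF = [4 -5 3; 0 -6 6; 0 0 3]

Forward elimination:
R2 <- R2 - (-2)*R1:  [  0  -6   6 ]
R3 <- R3 - (-1)*R1:  [   0   24  -21 ]
R3 <- R3 - (-4)*R2:  [ 0  0  3 ]
Row echelon form:
[ 4  -5  3 ]
[ 0  -6  6 ]
[ 0   0  3 ]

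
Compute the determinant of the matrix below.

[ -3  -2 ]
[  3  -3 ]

Forward elimination:
R2 <- R2 - (-1)*R1:  [  0  -5 ]
Upper-triangular form:
[ -3  -2 ]
[  0  -5 ]
det(A) = (-1)^0 * (-3) * (-5) = 15  (0 row swaps -> sign +1)

det(A) = 15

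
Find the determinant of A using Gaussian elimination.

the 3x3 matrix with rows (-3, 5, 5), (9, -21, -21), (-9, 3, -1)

det(A) = -72

Forward elimination:
R2 <- R2 - (-3)*R1:  [  0  -6  -6 ]
R3 <- R3 - (3)*R1:  [   0  -12  -16 ]
R3 <- R3 - (2)*R2:  [  0   0  -4 ]
Upper-triangular form:
[ -3   5   5 ]
[  0  -6  -6 ]
[  0   0  -4 ]
det(A) = (-1)^0 * (-3) * (-6) * (-4) = -72  (0 row swaps -> sign +1)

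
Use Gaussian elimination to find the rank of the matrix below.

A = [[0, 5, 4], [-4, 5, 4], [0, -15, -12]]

rank(A) = 2

Row reduction:
R1 <-> R2   (pivot in column 1 was zero)
[ -4    5    4 ]
[  0    5    4 ]
[  0  -15  -12 ]
R3 <- R3 - (-3)*R2:  [ 0  0  0 ]
Row echelon form:
[ -4  5  4 ]
[  0  5  4 ]
[  0  0  0 ]
Nonzero rows / pivot columns: 2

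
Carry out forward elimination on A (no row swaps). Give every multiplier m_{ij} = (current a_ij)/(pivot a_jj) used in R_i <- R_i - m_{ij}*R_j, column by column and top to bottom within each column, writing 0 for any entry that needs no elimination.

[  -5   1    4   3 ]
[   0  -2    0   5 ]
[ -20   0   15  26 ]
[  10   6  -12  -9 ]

Forward elimination:
R2: entry in column 1 is already 0 -> m_{21} = 0 (no row operation needed)
R3 <- R3 - (4)*R1:  [  0  -4  -1  14 ]
R4 <- R4 - (-2)*R1:  [  0   8  -4  -3 ]
R3 <- R3 - (2)*R2:  [  0   0  -1   4 ]
R4 <- R4 - (-4)*R2:  [  0   0  -4  17 ]
R4 <- R4 - (4)*R3:  [ 0  0  0  1 ]
Multipliers (in order of application): m_{21} = 0, m_{31} = 4, m_{41} = -2, m_{32} = 2, m_{42} = -4, m_{43} = 4

multipliers: 0, 4, -2, 2, -4, 4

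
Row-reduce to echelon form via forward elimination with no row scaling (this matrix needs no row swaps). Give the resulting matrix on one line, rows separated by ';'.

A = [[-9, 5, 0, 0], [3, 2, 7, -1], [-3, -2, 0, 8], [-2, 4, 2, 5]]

REF = [-9 5 0 0; 0 11/3 7 -1; 0 0 7 7; 0 0 0 307/33]

Forward elimination:
R2 <- R2 - (-1/3)*R1:  [    0  11/3     7    -1 ]
R3 <- R3 - (1/3)*R1:  [     0  -11/3      0      8 ]
R4 <- R4 - (2/9)*R1:  [    0  26/9     2     5 ]
R3 <- R3 - (-1)*R2:  [ 0  0  7  7 ]
R4 <- R4 - (26/33)*R2:  [       0        0  -116/33   191/33 ]
R4 <- R4 - (-116/231)*R3:  [      0       0       0  307/33 ]
Row echelon form:
[ -9     5  0       0 ]
[  0  11/3  7      -1 ]
[  0     0  7       7 ]
[  0     0  0  307/33 ]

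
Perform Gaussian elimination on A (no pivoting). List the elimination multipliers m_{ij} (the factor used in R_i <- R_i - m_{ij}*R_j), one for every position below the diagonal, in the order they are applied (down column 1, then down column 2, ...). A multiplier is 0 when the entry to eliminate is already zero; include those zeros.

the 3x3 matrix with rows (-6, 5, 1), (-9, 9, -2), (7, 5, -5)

multipliers: 3/2, -7/6, 65/9

Forward elimination:
R2 <- R2 - (3/2)*R1:  [    0   3/2  -7/2 ]
R3 <- R3 - (-7/6)*R1:  [     0   65/6  -23/6 ]
R3 <- R3 - (65/9)*R2:  [     0      0  193/9 ]
Multipliers (in order of application): m_{21} = 3/2, m_{31} = -7/6, m_{32} = 65/9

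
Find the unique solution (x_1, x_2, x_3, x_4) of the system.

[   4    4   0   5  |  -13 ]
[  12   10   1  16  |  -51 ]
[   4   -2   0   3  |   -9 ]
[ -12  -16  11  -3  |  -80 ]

Forward elimination on [A|b]:
R2 <- R2 - (3)*R1:  [   0   -2    1    1  -12 ]
R3 <- R3 - (1)*R1:  [  0  -6   0  -2   4 ]
R4 <- R4 - (-3)*R1:  [    0    -4    11    12  -119 ]
R3 <- R3 - (3)*R2:  [  0   0  -3  -5  40 ]
R4 <- R4 - (2)*R2:  [   0    0    9   10  -95 ]
R4 <- R4 - (-3)*R3:  [  0   0   0  -5  25 ]
Row echelon form:
[ 4   4   0   5  |  -13 ]
[ 0  -2   1   1  |  -12 ]
[ 0   0  -3  -5  |   40 ]
[ 0   0   0  -5  |   25 ]
Back-substitution:
x_4 = (25) / -5 = -5
x_3 = (40 - (-5)*(-5)) / -3 = -5
x_2 = (-12 - (1)*(-5) - (1)*(-5)) / -2 = 1
x_1 = (-13 - (4)*(1) - (5)*(-5)) / 4 = 2

(2, 1, -5, -5)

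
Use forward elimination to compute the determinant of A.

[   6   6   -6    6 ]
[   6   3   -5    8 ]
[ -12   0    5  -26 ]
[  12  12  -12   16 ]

Forward elimination:
R2 <- R2 - (1)*R1:  [  0  -3   1   2 ]
R3 <- R3 - (-2)*R1:  [   0   12   -7  -14 ]
R4 <- R4 - (2)*R1:  [ 0  0  0  4 ]
R3 <- R3 - (-4)*R2:  [  0   0  -3  -6 ]
Upper-triangular form:
[ 6   6  -6   6 ]
[ 0  -3   1   2 ]
[ 0   0  -3  -6 ]
[ 0   0   0   4 ]
det(A) = (-1)^0 * (6) * (-3) * (-3) * (4) = 216  (0 row swaps -> sign +1)

det(A) = 216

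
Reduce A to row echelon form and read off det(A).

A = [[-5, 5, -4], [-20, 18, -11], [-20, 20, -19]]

Forward elimination:
R2 <- R2 - (4)*R1:  [  0  -2   5 ]
R3 <- R3 - (4)*R1:  [  0   0  -3 ]
Upper-triangular form:
[ -5   5  -4 ]
[  0  -2   5 ]
[  0   0  -3 ]
det(A) = (-1)^0 * (-5) * (-2) * (-3) = -30  (0 row swaps -> sign +1)

det(A) = -30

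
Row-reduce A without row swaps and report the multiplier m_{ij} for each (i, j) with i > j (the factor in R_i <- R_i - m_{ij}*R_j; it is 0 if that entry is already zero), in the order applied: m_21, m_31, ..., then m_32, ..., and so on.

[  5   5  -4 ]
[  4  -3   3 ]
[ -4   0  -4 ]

multipliers: 4/5, -4/5, -4/7

Forward elimination:
R2 <- R2 - (4/5)*R1:  [    0    -7  31/5 ]
R3 <- R3 - (-4/5)*R1:  [     0      4  -36/5 ]
R3 <- R3 - (-4/7)*R2:  [       0        0  -128/35 ]
Multipliers (in order of application): m_{21} = 4/5, m_{31} = -4/5, m_{32} = -4/7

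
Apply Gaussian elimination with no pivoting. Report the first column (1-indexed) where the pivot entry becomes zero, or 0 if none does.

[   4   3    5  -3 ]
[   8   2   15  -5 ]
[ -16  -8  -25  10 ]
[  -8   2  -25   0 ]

first zero-pivot column = 3

Naive forward elimination:
R2 <- R2 - (2)*R1:  [  0  -4   5   1 ]
R3 <- R3 - (-4)*R1:  [  0   4  -5  -2 ]
R4 <- R4 - (-2)*R1:  [   0    8  -15   -6 ]
R3 <- R3 - (-1)*R2:  [  0   0   0  -1 ]
R4 <- R4 - (-2)*R2:  [  0   0  -5  -4 ]
Matrix at this point:
[ 4   3   5  -3 ]
[ 0  -4   5   1 ]
[ 0   0   0  -1 ]
[ 0   0  -5  -4 ]
Pivot entry (3,3) is zero but row 4 has -5 in column 3 -> naive elimination stops; a row interchange (e.g. R3 <-> R4) would be required here.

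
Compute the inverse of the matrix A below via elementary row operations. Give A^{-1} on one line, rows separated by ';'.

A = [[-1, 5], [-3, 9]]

inverse = [3/2 -5/6; 1/2 -1/6]

Gauss-Jordan on [A | I]:
R1 <- (1/-1)*R1:  [  1  -5  |  -1   0 ]
R2 <- R2 - (-3)*R1:  [  0  -6  |  -3   1 ]
R2 <- (1/-6)*R2:  [    0     1  |   1/2  -1/6 ]
R1 <- R1 - (-5)*R2:  [    1     0  |   3/2  -5/6 ]
Right block of [I | A^{-1}] is the inverse:
[ 3/2  -5/6 ]
[ 1/2  -1/6 ]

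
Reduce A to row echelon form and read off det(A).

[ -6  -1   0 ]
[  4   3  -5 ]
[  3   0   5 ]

det(A) = -55

Forward elimination:
R2 <- R2 - (-2/3)*R1:  [   0  7/3   -5 ]
R3 <- R3 - (-1/2)*R1:  [    0  -1/2     5 ]
R3 <- R3 - (-3/14)*R2:  [     0      0  55/14 ]
Upper-triangular form:
[ -6   -1      0 ]
[  0  7/3     -5 ]
[  0    0  55/14 ]
det(A) = (-1)^0 * (-6) * (7/3) * (55/14) = -55  (0 row swaps -> sign +1)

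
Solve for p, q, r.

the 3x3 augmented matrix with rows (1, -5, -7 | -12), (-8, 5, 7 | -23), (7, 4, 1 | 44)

Forward elimination on [A|b]:
R2 <- R2 - (-8)*R1:  [    0   -35   -49  -119 ]
R3 <- R3 - (7)*R1:  [   0   39   50  128 ]
R3 <- R3 - (-39/35)*R2:  [     0      0  -23/5  -23/5 ]
Row echelon form:
[ 1   -5     -7  |    -12 ]
[ 0  -35    -49  |   -119 ]
[ 0    0  -23/5  |  -23/5 ]
Back-substitution:
r = (-23/5) / (-23/5) = 1
q = (-119 - (-49)*(1)) / -35 = 2
p = (-12 - (-5)*(2) - (-7)*(1)) / 1 = 5

(5, 2, 1)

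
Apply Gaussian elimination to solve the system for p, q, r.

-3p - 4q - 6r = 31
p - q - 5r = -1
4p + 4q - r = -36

Forward elimination on [A|b]:
R2 <- R2 - (-1/3)*R1:  [    0  -7/3    -7  28/3 ]
R3 <- R3 - (-4/3)*R1:  [    0  -4/3    -9  16/3 ]
R3 <- R3 - (4/7)*R2:  [  0   0  -5   0 ]
Row echelon form:
[ -3    -4  -6  |    31 ]
[  0  -7/3  -7  |  28/3 ]
[  0     0  -5  |     0 ]
Back-substitution:
r = (0) / -5 = 0
q = (28/3 - (-7)*(0)) / (-7/3) = -4
p = (31 - (-4)*(-4) - (-6)*(0)) / -3 = -5

(-5, -4, 0)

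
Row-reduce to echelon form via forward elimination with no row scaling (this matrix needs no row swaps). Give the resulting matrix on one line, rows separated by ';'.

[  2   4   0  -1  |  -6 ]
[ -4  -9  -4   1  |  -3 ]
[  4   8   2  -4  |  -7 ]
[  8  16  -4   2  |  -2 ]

REF = [2 4 0 -1 -6; 0 -1 -4 -1 -15; 0 0 2 -2 5; 0 0 0 2 32]

Forward elimination:
R2 <- R2 - (-2)*R1:  [   0   -1   -4   -1  -15 ]
R3 <- R3 - (2)*R1:  [  0   0   2  -2   5 ]
R4 <- R4 - (4)*R1:  [  0   0  -4   6  22 ]
R4 <- R4 - (-2)*R3:  [  0   0   0   2  32 ]
Row echelon form:
[ 2   4   0  -1  |   -6 ]
[ 0  -1  -4  -1  |  -15 ]
[ 0   0   2  -2  |    5 ]
[ 0   0   0   2  |   32 ]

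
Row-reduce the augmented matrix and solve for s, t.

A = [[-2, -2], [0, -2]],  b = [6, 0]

(-3, 0)

Forward elimination on [A|b]:
Row echelon form:
[ -2  -2  |  6 ]
[  0  -2  |  0 ]
Back-substitution:
t = (0) / -2 = 0
s = (6 - (-2)*(0)) / -2 = -3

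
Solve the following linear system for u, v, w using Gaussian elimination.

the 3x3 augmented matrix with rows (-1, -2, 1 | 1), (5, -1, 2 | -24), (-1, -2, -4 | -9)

(-5, 3, 2)

Forward elimination on [A|b]:
R2 <- R2 - (-5)*R1:  [   0  -11    7  -19 ]
R3 <- R3 - (1)*R1:  [   0    0   -5  -10 ]
Row echelon form:
[ -1   -2   1  |    1 ]
[  0  -11   7  |  -19 ]
[  0    0  -5  |  -10 ]
Back-substitution:
w = (-10) / -5 = 2
v = (-19 - (7)*(2)) / -11 = 3
u = (1 - (-2)*(3) - (1)*(2)) / -1 = -5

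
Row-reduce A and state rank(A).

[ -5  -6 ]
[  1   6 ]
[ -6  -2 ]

rank(A) = 2

Row reduction:
R2 <- R2 - (-1/5)*R1:  [    0  24/5 ]
R3 <- R3 - (6/5)*R1:  [    0  26/5 ]
R3 <- R3 - (13/12)*R2:  [ 0  0 ]
Row echelon form:
[ -5    -6 ]
[  0  24/5 ]
[  0     0 ]
Nonzero rows / pivot columns: 2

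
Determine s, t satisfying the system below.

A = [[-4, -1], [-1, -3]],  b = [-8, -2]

(2, 0)

Forward elimination on [A|b]:
R2 <- R2 - (1/4)*R1:  [     0  -11/4      0 ]
Row echelon form:
[ -4     -1  |  -8 ]
[  0  -11/4  |   0 ]
Back-substitution:
t = (0) / (-11/4) = 0
s = (-8 - (-1)*(0)) / -4 = 2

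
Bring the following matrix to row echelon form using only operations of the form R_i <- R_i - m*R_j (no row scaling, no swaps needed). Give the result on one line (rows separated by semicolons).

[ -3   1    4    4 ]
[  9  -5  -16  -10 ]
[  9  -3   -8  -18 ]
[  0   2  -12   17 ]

REF = [-3 1 4 4; 0 -2 -4 2; 0 0 4 -6; 0 0 0 -5]

Forward elimination:
R2 <- R2 - (-3)*R1:  [  0  -2  -4   2 ]
R3 <- R3 - (-3)*R1:  [  0   0   4  -6 ]
R4 <- R4 - (-1)*R2:  [   0    0  -16   19 ]
R4 <- R4 - (-4)*R3:  [  0   0   0  -5 ]
Row echelon form:
[ -3   1   4   4 ]
[  0  -2  -4   2 ]
[  0   0   4  -6 ]
[  0   0   0  -5 ]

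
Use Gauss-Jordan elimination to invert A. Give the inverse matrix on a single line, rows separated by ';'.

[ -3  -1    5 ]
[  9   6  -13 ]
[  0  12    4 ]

inverse = [5 16/9 -17/36; -1 -1/3 1/6; 3 1 -1/4]

Gauss-Jordan on [A | I]:
R1 <- (1/-3)*R1:  [    1   1/3  -5/3  |  -1/3     0     0 ]
R2 <- R2 - (9)*R1:  [ 0  3  2  |  3  1  0 ]
R2 <- (1/3)*R2:  [   0    1  2/3  |    1  1/3    0 ]
R1 <- R1 - (1/3)*R2:  [     1      0  -17/9  |   -2/3   -1/9      0 ]
R3 <- R3 - (12)*R2:  [   0    0   -4  |  -12   -4    1 ]
R3 <- (1/-4)*R3:  [    0     0     1  |     3     1  -1/4 ]
R1 <- R1 - (-17/9)*R3:  [      1       0       0  |       5    16/9  -17/36 ]
R2 <- R2 - (2/3)*R3:  [    0     1     0  |    -1  -1/3   1/6 ]
Right block of [I | A^{-1}] is the inverse:
[  5  16/9  -17/36 ]
[ -1  -1/3     1/6 ]
[  3     1    -1/4 ]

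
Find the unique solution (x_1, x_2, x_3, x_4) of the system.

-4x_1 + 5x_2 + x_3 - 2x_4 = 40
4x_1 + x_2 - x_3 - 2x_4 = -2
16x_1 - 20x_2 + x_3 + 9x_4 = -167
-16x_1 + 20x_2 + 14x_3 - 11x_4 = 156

Forward elimination on [A|b]:
R2 <- R2 - (-1)*R1:  [  0   6   0  -4  38 ]
R3 <- R3 - (-4)*R1:  [  0   0   5   1  -7 ]
R4 <- R4 - (4)*R1:  [  0   0  10  -3  -4 ]
R4 <- R4 - (2)*R3:  [  0   0   0  -5  10 ]
Row echelon form:
[ -4  5  1  -2  |  40 ]
[  0  6  0  -4  |  38 ]
[  0  0  5   1  |  -7 ]
[  0  0  0  -5  |  10 ]
Back-substitution:
x_4 = (10) / -5 = -2
x_3 = (-7 - (1)*(-2)) / 5 = -1
x_2 = (38 - (-4)*(-2)) / 6 = 5
x_1 = (40 - (5)*(5) - (1)*(-1) - (-2)*(-2)) / -4 = -3

(-3, 5, -1, -2)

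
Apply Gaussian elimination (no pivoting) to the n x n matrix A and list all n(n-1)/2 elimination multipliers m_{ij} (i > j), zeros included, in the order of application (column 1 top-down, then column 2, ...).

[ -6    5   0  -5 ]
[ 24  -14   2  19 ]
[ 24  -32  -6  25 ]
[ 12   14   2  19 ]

Forward elimination:
R2 <- R2 - (-4)*R1:  [  0   6   2  -1 ]
R3 <- R3 - (-4)*R1:  [   0  -12   -6    5 ]
R4 <- R4 - (-2)*R1:  [  0  24   2   9 ]
R3 <- R3 - (-2)*R2:  [  0   0  -2   3 ]
R4 <- R4 - (4)*R2:  [  0   0  -6  13 ]
R4 <- R4 - (3)*R3:  [ 0  0  0  4 ]
Multipliers (in order of application): m_{21} = -4, m_{31} = -4, m_{41} = -2, m_{32} = -2, m_{42} = 4, m_{43} = 3

multipliers: -4, -4, -2, -2, 4, 3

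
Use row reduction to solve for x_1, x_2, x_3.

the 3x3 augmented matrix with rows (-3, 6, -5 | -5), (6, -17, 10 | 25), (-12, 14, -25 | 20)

(-1, -3, -2)

Forward elimination on [A|b]:
R2 <- R2 - (-2)*R1:  [  0  -5   0  15 ]
R3 <- R3 - (4)*R1:  [   0  -10   -5   40 ]
R3 <- R3 - (2)*R2:  [  0   0  -5  10 ]
Row echelon form:
[ -3   6  -5  |  -5 ]
[  0  -5   0  |  15 ]
[  0   0  -5  |  10 ]
Back-substitution:
x_3 = (10) / -5 = -2
x_2 = (15) / -5 = -3
x_1 = (-5 - (6)*(-3) - (-5)*(-2)) / -3 = -1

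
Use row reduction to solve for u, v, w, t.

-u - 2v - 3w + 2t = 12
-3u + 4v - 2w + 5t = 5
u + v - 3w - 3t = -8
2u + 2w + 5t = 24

(3, -2, -1, 4)

Forward elimination on [A|b]:
R2 <- R2 - (3)*R1:  [   0   10    7   -1  -31 ]
R3 <- R3 - (-1)*R1:  [  0  -1  -6  -1   4 ]
R4 <- R4 - (-2)*R1:  [  0  -4  -4   9  48 ]
R3 <- R3 - (-1/10)*R2:  [      0       0  -53/10  -11/10    9/10 ]
R4 <- R4 - (-2/5)*R2:  [     0      0   -6/5   43/5  178/5 ]
R4 <- R4 - (12/53)*R3:  [       0        0        0   469/53  1876/53 ]
Row echelon form:
[ -1  -2      -3       2  |       12 ]
[  0  10       7      -1  |      -31 ]
[  0   0  -53/10  -11/10  |     9/10 ]
[  0   0       0  469/53  |  1876/53 ]
Back-substitution:
t = (1876/53) / (469/53) = 4
w = (9/10 - (-11/10)*(4)) / (-53/10) = -1
v = (-31 - (7)*(-1) - (-1)*(4)) / 10 = -2
u = (12 - (-2)*(-2) - (-3)*(-1) - (2)*(4)) / -1 = 3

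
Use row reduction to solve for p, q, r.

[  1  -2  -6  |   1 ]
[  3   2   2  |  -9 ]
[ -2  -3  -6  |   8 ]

Forward elimination on [A|b]:
R2 <- R2 - (3)*R1:  [   0    8   20  -12 ]
R3 <- R3 - (-2)*R1:  [   0   -7  -18   10 ]
R3 <- R3 - (-7/8)*R2:  [    0     0  -1/2  -1/2 ]
Row echelon form:
[ 1  -2    -6  |     1 ]
[ 0   8    20  |   -12 ]
[ 0   0  -1/2  |  -1/2 ]
Back-substitution:
r = (-1/2) / (-1/2) = 1
q = (-12 - (20)*(1)) / 8 = -4
p = (1 - (-2)*(-4) - (-6)*(1)) / 1 = -1

(-1, -4, 1)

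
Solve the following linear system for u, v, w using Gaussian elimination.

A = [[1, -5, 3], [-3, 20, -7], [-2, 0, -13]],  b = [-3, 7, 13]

Forward elimination on [A|b]:
R2 <- R2 - (-3)*R1:  [  0   5   2  -2 ]
R3 <- R3 - (-2)*R1:  [   0  -10   -7    7 ]
R3 <- R3 - (-2)*R2:  [  0   0  -3   3 ]
Row echelon form:
[ 1  -5   3  |  -3 ]
[ 0   5   2  |  -2 ]
[ 0   0  -3  |   3 ]
Back-substitution:
w = (3) / -3 = -1
v = (-2 - (2)*(-1)) / 5 = 0
u = (-3 - (-5)*(0) - (3)*(-1)) / 1 = 0

(0, 0, -1)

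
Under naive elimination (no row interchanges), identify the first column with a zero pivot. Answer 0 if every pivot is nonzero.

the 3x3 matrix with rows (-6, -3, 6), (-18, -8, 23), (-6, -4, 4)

Naive forward elimination:
R2 <- R2 - (3)*R1:  [ 0  1  5 ]
R3 <- R3 - (1)*R1:  [  0  -1  -2 ]
R3 <- R3 - (-1)*R2:  [ 0  0  3 ]
All pivots nonzero; naive elimination completes without hitting a zero pivot.

first zero-pivot column = 0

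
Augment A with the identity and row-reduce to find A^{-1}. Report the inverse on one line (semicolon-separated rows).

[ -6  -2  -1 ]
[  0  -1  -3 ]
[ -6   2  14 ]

inverse = [-4/9 13/9 5/18; 1 -5 -1; -1/3 4/3 1/3]

Gauss-Jordan on [A | I]:
R1 <- (1/-6)*R1:  [    1   1/3   1/6  |  -1/6     0     0 ]
R3 <- R3 - (-6)*R1:  [  0   4  15  |  -1   0   1 ]
R2 <- (1/-1)*R2:  [  0   1   3  |   0  -1   0 ]
R1 <- R1 - (1/3)*R2:  [    1     0  -5/6  |  -1/6   1/3     0 ]
R3 <- R3 - (4)*R2:  [  0   0   3  |  -1   4   1 ]
R3 <- (1/3)*R3:  [    0     0     1  |  -1/3   4/3   1/3 ]
R1 <- R1 - (-5/6)*R3:  [    1     0     0  |  -4/9  13/9  5/18 ]
R2 <- R2 - (3)*R3:  [  0   1   0  |   1  -5  -1 ]
Right block of [I | A^{-1}] is the inverse:
[ -4/9  13/9  5/18 ]
[    1    -5    -1 ]
[ -1/3   4/3   1/3 ]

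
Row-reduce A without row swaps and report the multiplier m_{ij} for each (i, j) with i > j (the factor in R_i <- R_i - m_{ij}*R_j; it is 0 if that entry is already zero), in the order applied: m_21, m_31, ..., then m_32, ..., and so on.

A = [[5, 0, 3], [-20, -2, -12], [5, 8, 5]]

Forward elimination:
R2 <- R2 - (-4)*R1:  [  0  -2   0 ]
R3 <- R3 - (1)*R1:  [ 0  8  2 ]
R3 <- R3 - (-4)*R2:  [ 0  0  2 ]
Multipliers (in order of application): m_{21} = -4, m_{31} = 1, m_{32} = -4

multipliers: -4, 1, -4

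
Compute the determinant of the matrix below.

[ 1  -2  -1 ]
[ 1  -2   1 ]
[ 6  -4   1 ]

det(A) = -16

Forward elimination:
R2 <- R2 - (1)*R1:  [ 0  0  2 ]
R3 <- R3 - (6)*R1:  [ 0  8  7 ]
R2 <-> R3   (pivot in column 2 was zero)
[ 1  -2  -1 ]
[ 0   8   7 ]
[ 0   0   2 ]
Upper-triangular form:
[ 1  -2  -1 ]
[ 0   8   7 ]
[ 0   0   2 ]
det(A) = (-1)^1 * (1) * (8) * (2) = -16  (1 row swap -> sign -1)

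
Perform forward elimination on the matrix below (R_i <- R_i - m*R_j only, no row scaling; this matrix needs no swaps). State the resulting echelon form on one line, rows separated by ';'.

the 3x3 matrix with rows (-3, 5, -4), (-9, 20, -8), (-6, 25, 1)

REF = [-3 5 -4; 0 5 4; 0 0 -3]

Forward elimination:
R2 <- R2 - (3)*R1:  [ 0  5  4 ]
R3 <- R3 - (2)*R1:  [  0  15   9 ]
R3 <- R3 - (3)*R2:  [  0   0  -3 ]
Row echelon form:
[ -3  5  -4 ]
[  0  5   4 ]
[  0  0  -3 ]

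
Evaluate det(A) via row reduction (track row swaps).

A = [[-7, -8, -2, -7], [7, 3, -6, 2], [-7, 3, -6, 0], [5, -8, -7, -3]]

Forward elimination:
R2 <- R2 - (-1)*R1:  [  0  -5  -8  -5 ]
R3 <- R3 - (1)*R1:  [  0  11  -4   7 ]
R4 <- R4 - (-5/7)*R1:  [     0  -96/7  -59/7     -8 ]
R3 <- R3 - (-11/5)*R2:  [      0       0  -108/5      -4 ]
R4 <- R4 - (96/35)*R2:  [      0       0  473/35    40/7 ]
R4 <- R4 - (-473/756)*R3:  [       0        0        0  607/189 ]
Upper-triangular form:
[ -7  -8      -2       -7 ]
[  0  -5      -8       -5 ]
[  0   0  -108/5       -4 ]
[  0   0       0  607/189 ]
det(A) = (-1)^0 * (-7) * (-5) * (-108/5) * (607/189) = -2428  (0 row swaps -> sign +1)

det(A) = -2428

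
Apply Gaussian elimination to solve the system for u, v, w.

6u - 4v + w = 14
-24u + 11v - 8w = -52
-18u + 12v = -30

(-1, -4, 4)

Forward elimination on [A|b]:
R2 <- R2 - (-4)*R1:  [  0  -5  -4   4 ]
R3 <- R3 - (-3)*R1:  [  0   0   3  12 ]
Row echelon form:
[ 6  -4   1  |  14 ]
[ 0  -5  -4  |   4 ]
[ 0   0   3  |  12 ]
Back-substitution:
w = (12) / 3 = 4
v = (4 - (-4)*(4)) / -5 = -4
u = (14 - (-4)*(-4) - (1)*(4)) / 6 = -1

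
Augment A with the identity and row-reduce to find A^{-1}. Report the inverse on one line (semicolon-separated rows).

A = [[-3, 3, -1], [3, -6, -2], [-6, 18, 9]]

inverse = [2 5 4/3; 5/3 11/3 1; -2 -4 -1]

Gauss-Jordan on [A | I]:
R1 <- (1/-3)*R1:  [    1    -1   1/3  |  -1/3     0     0 ]
R2 <- R2 - (3)*R1:  [  0  -3  -3  |   1   1   0 ]
R3 <- R3 - (-6)*R1:  [  0  12  11  |  -2   0   1 ]
R2 <- (1/-3)*R2:  [    0     1     1  |  -1/3  -1/3     0 ]
R1 <- R1 - (-1)*R2:  [    1     0   4/3  |  -2/3  -1/3     0 ]
R3 <- R3 - (12)*R2:  [  0   0  -1  |   2   4   1 ]
R3 <- (1/-1)*R3:  [  0   0   1  |  -2  -4  -1 ]
R1 <- R1 - (4/3)*R3:  [   1    0    0  |    2    5  4/3 ]
R2 <- R2 - (1)*R3:  [    0     1     0  |   5/3  11/3     1 ]
Right block of [I | A^{-1}] is the inverse:
[   2     5  4/3 ]
[ 5/3  11/3    1 ]
[  -2    -4   -1 ]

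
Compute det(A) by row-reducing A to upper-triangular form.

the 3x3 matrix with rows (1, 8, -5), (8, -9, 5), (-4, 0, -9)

Forward elimination:
R2 <- R2 - (8)*R1:  [   0  -73   45 ]
R3 <- R3 - (-4)*R1:  [   0   32  -29 ]
R3 <- R3 - (-32/73)*R2:  [       0        0  -677/73 ]
Upper-triangular form:
[ 1    8       -5 ]
[ 0  -73       45 ]
[ 0    0  -677/73 ]
det(A) = (-1)^0 * (1) * (-73) * (-677/73) = 677  (0 row swaps -> sign +1)

det(A) = 677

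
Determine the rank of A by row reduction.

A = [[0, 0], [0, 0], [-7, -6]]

rank(A) = 1

Row reduction:
R1 <-> R3   (pivot in column 1 was zero)
[ -7  -6 ]
[  0   0 ]
[  0   0 ]
Row echelon form:
[ -7  -6 ]
[  0   0 ]
[  0   0 ]
Nonzero rows / pivot columns: 1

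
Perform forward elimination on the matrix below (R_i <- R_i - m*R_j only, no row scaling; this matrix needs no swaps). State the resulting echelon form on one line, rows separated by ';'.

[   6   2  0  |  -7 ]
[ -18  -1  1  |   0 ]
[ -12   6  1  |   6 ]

Forward elimination:
R2 <- R2 - (-3)*R1:  [   0    5    1  -21 ]
R3 <- R3 - (-2)*R1:  [  0  10   1  -8 ]
R3 <- R3 - (2)*R2:  [  0   0  -1  34 ]
Row echelon form:
[ 6  2   0  |   -7 ]
[ 0  5   1  |  -21 ]
[ 0  0  -1  |   34 ]

REF = [6 2 0 -7; 0 5 1 -21; 0 0 -1 34]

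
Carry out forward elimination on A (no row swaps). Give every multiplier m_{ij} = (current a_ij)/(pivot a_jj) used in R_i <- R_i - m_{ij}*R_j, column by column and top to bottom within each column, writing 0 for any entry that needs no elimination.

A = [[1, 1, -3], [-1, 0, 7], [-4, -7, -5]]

Forward elimination:
R2 <- R2 - (-1)*R1:  [ 0  1  4 ]
R3 <- R3 - (-4)*R1:  [   0   -3  -17 ]
R3 <- R3 - (-3)*R2:  [  0   0  -5 ]
Multipliers (in order of application): m_{21} = -1, m_{31} = -4, m_{32} = -3

multipliers: -1, -4, -3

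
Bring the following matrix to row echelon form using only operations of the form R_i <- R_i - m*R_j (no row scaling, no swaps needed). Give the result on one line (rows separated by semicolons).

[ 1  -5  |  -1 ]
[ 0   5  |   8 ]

REF = [1 -5 -1; 0 5 8]

Forward elimination:
Row echelon form:
[ 1  -5  |  -1 ]
[ 0   5  |   8 ]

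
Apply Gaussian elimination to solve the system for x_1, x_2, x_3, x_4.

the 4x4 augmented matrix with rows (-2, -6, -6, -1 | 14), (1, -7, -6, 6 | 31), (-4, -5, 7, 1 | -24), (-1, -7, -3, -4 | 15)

Forward elimination on [A|b]:
R2 <- R2 - (-1/2)*R1:  [    0   -10    -9  11/2    38 ]
R3 <- R3 - (2)*R1:  [   0    7   19    3  -52 ]
R4 <- R4 - (1/2)*R1:  [    0    -4     0  -7/2     8 ]
R3 <- R3 - (-7/10)*R2:  [      0       0  127/10  137/20  -127/5 ]
R4 <- R4 - (2/5)*R2:  [      0       0    18/5  -57/10   -36/5 ]
R4 <- R4 - (36/127)*R3:  [         0          0          0  -1941/254          0 ]
Row echelon form:
[ -2   -6      -6         -1  |      14 ]
[  0  -10      -9       11/2  |      38 ]
[  0    0  127/10     137/20  |  -127/5 ]
[  0    0       0  -1941/254  |       0 ]
Back-substitution:
x_4 = (0) / (-1941/254) = 0
x_3 = (-127/5 - (137/20)*(0)) / (127/10) = -2
x_2 = (38 - (-9)*(-2) - (11/2)*(0)) / -10 = -2
x_1 = (14 - (-6)*(-2) - (-6)*(-2) - (-1)*(0)) / -2 = 5

(5, -2, -2, 0)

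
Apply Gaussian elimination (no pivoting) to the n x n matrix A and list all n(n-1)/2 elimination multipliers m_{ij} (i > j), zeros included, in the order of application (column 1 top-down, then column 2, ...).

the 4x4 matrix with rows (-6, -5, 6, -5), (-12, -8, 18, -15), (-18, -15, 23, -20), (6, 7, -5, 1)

multipliers: 2, 3, -1, 0, 1, -1

Forward elimination:
R2 <- R2 - (2)*R1:  [  0   2   6  -5 ]
R3 <- R3 - (3)*R1:  [  0   0   5  -5 ]
R4 <- R4 - (-1)*R1:  [  0   2   1  -4 ]
R3: entry in column 2 is already 0 -> m_{32} = 0 (no row operation needed)
R4 <- R4 - (1)*R2:  [  0   0  -5   1 ]
R4 <- R4 - (-1)*R3:  [  0   0   0  -4 ]
Multipliers (in order of application): m_{21} = 2, m_{31} = 3, m_{41} = -1, m_{32} = 0, m_{42} = 1, m_{43} = -1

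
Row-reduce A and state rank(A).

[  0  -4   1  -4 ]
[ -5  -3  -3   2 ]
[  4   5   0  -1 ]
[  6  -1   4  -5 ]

Row reduction:
R1 <-> R2   (pivot in column 1 was zero)
[ -5  -3  -3   2 ]
[  0  -4   1  -4 ]
[  4   5   0  -1 ]
[  6  -1   4  -5 ]
R3 <- R3 - (-4/5)*R1:  [     0   13/5  -12/5    3/5 ]
R4 <- R4 - (-6/5)*R1:  [     0  -23/5    2/5  -13/5 ]
R3 <- R3 - (-13/20)*R2:  [    0     0  -7/4    -2 ]
R4 <- R4 - (23/20)*R2:  [    0     0  -3/4     2 ]
R4 <- R4 - (3/7)*R3:  [    0     0     0  20/7 ]
Row echelon form:
[ -5  -3    -3     2 ]
[  0  -4     1    -4 ]
[  0   0  -7/4    -2 ]
[  0   0     0  20/7 ]
Nonzero rows / pivot columns: 4

rank(A) = 4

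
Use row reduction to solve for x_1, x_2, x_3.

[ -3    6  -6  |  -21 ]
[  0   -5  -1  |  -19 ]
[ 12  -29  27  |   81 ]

(5, 3, 4)

Forward elimination on [A|b]:
R3 <- R3 - (-4)*R1:  [  0  -5   3  -3 ]
R3 <- R3 - (1)*R2:  [  0   0   4  16 ]
Row echelon form:
[ -3   6  -6  |  -21 ]
[  0  -5  -1  |  -19 ]
[  0   0   4  |   16 ]
Back-substitution:
x_3 = (16) / 4 = 4
x_2 = (-19 - (-1)*(4)) / -5 = 3
x_1 = (-21 - (6)*(3) - (-6)*(4)) / -3 = 5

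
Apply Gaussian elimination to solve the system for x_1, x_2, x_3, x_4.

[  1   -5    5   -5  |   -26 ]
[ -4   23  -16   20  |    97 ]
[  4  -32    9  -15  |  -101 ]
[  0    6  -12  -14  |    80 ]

Forward elimination on [A|b]:
R2 <- R2 - (-4)*R1:  [  0   3   4   0  -7 ]
R3 <- R3 - (4)*R1:  [   0  -12  -11    5    3 ]
R3 <- R3 - (-4)*R2:  [   0    0    5    5  -25 ]
R4 <- R4 - (2)*R2:  [   0    0  -20  -14   94 ]
R4 <- R4 - (-4)*R3:  [  0   0   0   6  -6 ]
Row echelon form:
[ 1  -5  5  -5  |  -26 ]
[ 0   3  4   0  |   -7 ]
[ 0   0  5   5  |  -25 ]
[ 0   0  0   6  |   -6 ]
Back-substitution:
x_4 = (-6) / 6 = -1
x_3 = (-25 - (5)*(-1)) / 5 = -4
x_2 = (-7 - (4)*(-4)) / 3 = 3
x_1 = (-26 - (-5)*(3) - (5)*(-4) - (-5)*(-1)) / 1 = 4

(4, 3, -4, -1)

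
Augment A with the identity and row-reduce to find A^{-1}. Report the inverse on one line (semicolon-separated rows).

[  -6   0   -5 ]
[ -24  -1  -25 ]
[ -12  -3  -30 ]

inverse = [3/2 -1/2 1/6; 14 -4 1; -2 3/5 -1/5]

Gauss-Jordan on [A | I]:
R1 <- (1/-6)*R1:  [    1     0   5/6  |  -1/6     0     0 ]
R2 <- R2 - (-24)*R1:  [  0  -1  -5  |  -4   1   0 ]
R3 <- R3 - (-12)*R1:  [   0   -3  -20  |   -2    0    1 ]
R2 <- (1/-1)*R2:  [  0   1   5  |   4  -1   0 ]
R3 <- R3 - (-3)*R2:  [  0   0  -5  |  10  -3   1 ]
R3 <- (1/-5)*R3:  [    0     0     1  |    -2   3/5  -1/5 ]
R1 <- R1 - (5/6)*R3:  [    1     0     0  |   3/2  -1/2   1/6 ]
R2 <- R2 - (5)*R3:  [  0   1   0  |  14  -4   1 ]
Right block of [I | A^{-1}] is the inverse:
[ 3/2  -1/2   1/6 ]
[  14    -4     1 ]
[  -2   3/5  -1/5 ]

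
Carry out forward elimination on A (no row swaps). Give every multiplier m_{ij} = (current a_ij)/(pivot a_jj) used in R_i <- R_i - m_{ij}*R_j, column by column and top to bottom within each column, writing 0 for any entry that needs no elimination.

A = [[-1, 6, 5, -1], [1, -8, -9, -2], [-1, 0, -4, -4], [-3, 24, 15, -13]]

Forward elimination:
R2 <- R2 - (-1)*R1:  [  0  -2  -4  -3 ]
R3 <- R3 - (1)*R1:  [  0  -6  -9  -3 ]
R4 <- R4 - (3)*R1:  [   0    6    0  -10 ]
R3 <- R3 - (3)*R2:  [ 0  0  3  6 ]
R4 <- R4 - (-3)*R2:  [   0    0  -12  -19 ]
R4 <- R4 - (-4)*R3:  [ 0  0  0  5 ]
Multipliers (in order of application): m_{21} = -1, m_{31} = 1, m_{41} = 3, m_{32} = 3, m_{42} = -3, m_{43} = -4

multipliers: -1, 1, 3, 3, -3, -4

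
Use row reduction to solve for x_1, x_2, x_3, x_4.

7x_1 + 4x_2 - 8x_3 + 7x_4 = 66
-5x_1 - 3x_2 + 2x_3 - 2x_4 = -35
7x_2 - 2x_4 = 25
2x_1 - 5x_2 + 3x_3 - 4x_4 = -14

(4, 3, -5, -2)

Forward elimination on [A|b]:
R2 <- R2 - (-5/7)*R1:  [     0   -1/7  -26/7      3   85/7 ]
R4 <- R4 - (2/7)*R1:  [      0   -43/7    37/7      -6  -230/7 ]
R3 <- R3 - (-49)*R2:  [    0     0  -182   145   620 ]
R4 <- R4 - (43)*R2:  [    0     0   165  -135  -555 ]
R4 <- R4 - (-165/182)*R3:  [        0         0         0  -645/182    645/91 ]
Row echelon form:
[ 7     4     -8         7  |      66 ]
[ 0  -1/7  -26/7         3  |    85/7 ]
[ 0     0   -182       145  |     620 ]
[ 0     0      0  -645/182  |  645/91 ]
Back-substitution:
x_4 = (645/91) / (-645/182) = -2
x_3 = (620 - (145)*(-2)) / -182 = -5
x_2 = (85/7 - (-26/7)*(-5) - (3)*(-2)) / (-1/7) = 3
x_1 = (66 - (4)*(3) - (-8)*(-5) - (7)*(-2)) / 7 = 4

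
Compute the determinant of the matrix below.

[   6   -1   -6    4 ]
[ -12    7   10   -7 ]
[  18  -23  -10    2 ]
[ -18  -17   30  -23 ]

Forward elimination:
R2 <- R2 - (-2)*R1:  [  0   5  -2   1 ]
R3 <- R3 - (3)*R1:  [   0  -20    8  -10 ]
R4 <- R4 - (-3)*R1:  [   0  -20   12  -11 ]
R3 <- R3 - (-4)*R2:  [  0   0   0  -6 ]
R4 <- R4 - (-4)*R2:  [  0   0   4  -7 ]
R3 <-> R4   (pivot in column 3 was zero)
[ 6  -1  -6   4 ]
[ 0   5  -2   1 ]
[ 0   0   4  -7 ]
[ 0   0   0  -6 ]
Upper-triangular form:
[ 6  -1  -6   4 ]
[ 0   5  -2   1 ]
[ 0   0   4  -7 ]
[ 0   0   0  -6 ]
det(A) = (-1)^1 * (6) * (5) * (4) * (-6) = 720  (1 row swap -> sign -1)

det(A) = 720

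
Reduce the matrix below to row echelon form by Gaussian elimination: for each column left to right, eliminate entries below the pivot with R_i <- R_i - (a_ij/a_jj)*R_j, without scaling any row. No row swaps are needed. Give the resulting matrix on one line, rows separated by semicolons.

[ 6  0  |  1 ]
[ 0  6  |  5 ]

REF = [6 0 1; 0 6 5]

Forward elimination:
Row echelon form:
[ 6  0  |  1 ]
[ 0  6  |  5 ]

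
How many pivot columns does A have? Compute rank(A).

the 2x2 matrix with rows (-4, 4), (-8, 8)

Row reduction:
R2 <- R2 - (2)*R1:  [ 0  0 ]
Row echelon form:
[ -4  4 ]
[  0  0 ]
Nonzero rows / pivot columns: 1

rank(A) = 1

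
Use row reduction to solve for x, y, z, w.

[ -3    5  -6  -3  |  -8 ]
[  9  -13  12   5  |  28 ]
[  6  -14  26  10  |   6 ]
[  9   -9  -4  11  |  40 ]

(3, -1, -1, 0)

Forward elimination on [A|b]:
R2 <- R2 - (-3)*R1:  [  0   2  -6  -4   4 ]
R3 <- R3 - (-2)*R1:  [   0   -4   14    4  -10 ]
R4 <- R4 - (-3)*R1:  [   0    6  -22    2   16 ]
R3 <- R3 - (-2)*R2:  [  0   0   2  -4  -2 ]
R4 <- R4 - (3)*R2:  [  0   0  -4  14   4 ]
R4 <- R4 - (-2)*R3:  [ 0  0  0  6  0 ]
Row echelon form:
[ -3  5  -6  -3  |  -8 ]
[  0  2  -6  -4  |   4 ]
[  0  0   2  -4  |  -2 ]
[  0  0   0   6  |   0 ]
Back-substitution:
w = (0) / 6 = 0
z = (-2 - (-4)*(0)) / 2 = -1
y = (4 - (-6)*(-1) - (-4)*(0)) / 2 = -1
x = (-8 - (5)*(-1) - (-6)*(-1) - (-3)*(0)) / -3 = 3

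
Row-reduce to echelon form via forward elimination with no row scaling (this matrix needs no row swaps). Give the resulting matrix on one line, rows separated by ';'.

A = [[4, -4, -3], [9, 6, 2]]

REF = [4 -4 -3; 0 15 35/4]

Forward elimination:
R2 <- R2 - (9/4)*R1:  [    0    15  35/4 ]
Row echelon form:
[ 4  -4    -3 ]
[ 0  15  35/4 ]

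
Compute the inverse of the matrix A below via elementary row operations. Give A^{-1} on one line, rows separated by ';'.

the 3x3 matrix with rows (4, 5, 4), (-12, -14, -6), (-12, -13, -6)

Gauss-Jordan on [A | I]:
R1 <- (1/4)*R1:  [   1  5/4    1  |  1/4    0    0 ]
R2 <- R2 - (-12)*R1:  [ 0  1  6  |  3  1  0 ]
R3 <- R3 - (-12)*R1:  [ 0  2  6  |  3  0  1 ]
R1 <- R1 - (5/4)*R2:  [     1      0  -13/2  |   -7/2   -5/4      0 ]
R3 <- R3 - (2)*R2:  [  0   0  -6  |  -3  -2   1 ]
R3 <- (1/-6)*R3:  [    0     0     1  |   1/2   1/3  -1/6 ]
R1 <- R1 - (-13/2)*R3:  [      1       0       0  |    -1/4   11/12  -13/12 ]
R2 <- R2 - (6)*R3:  [  0   1   0  |   0  -1   1 ]
Right block of [I | A^{-1}] is the inverse:
[ -1/4  11/12  -13/12 ]
[    0     -1       1 ]
[  1/2    1/3    -1/6 ]

inverse = [-1/4 11/12 -13/12; 0 -1 1; 1/2 1/3 -1/6]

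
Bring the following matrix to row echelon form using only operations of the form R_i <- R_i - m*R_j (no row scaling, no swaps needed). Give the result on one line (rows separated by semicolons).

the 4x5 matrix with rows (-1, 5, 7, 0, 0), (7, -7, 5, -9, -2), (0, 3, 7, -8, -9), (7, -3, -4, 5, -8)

REF = [-1 5 7 0 0; 0 28 54 -9 -2; 0 0 17/14 -197/28 -123/14; 0 0 0 -2773/34 -2153/17]

Forward elimination:
R2 <- R2 - (-7)*R1:  [  0  28  54  -9  -2 ]
R4 <- R4 - (-7)*R1:  [  0  32  45   5  -8 ]
R3 <- R3 - (3/28)*R2:  [       0        0    17/14  -197/28  -123/14 ]
R4 <- R4 - (8/7)*R2:  [      0       0  -117/7   107/7   -40/7 ]
R4 <- R4 - (-234/17)*R3:  [        0         0         0  -2773/34  -2153/17 ]
Row echelon form:
[ -1   5      7         0         0 ]
[  0  28     54        -9        -2 ]
[  0   0  17/14   -197/28   -123/14 ]
[  0   0      0  -2773/34  -2153/17 ]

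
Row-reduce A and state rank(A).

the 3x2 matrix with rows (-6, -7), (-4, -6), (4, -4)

rank(A) = 2

Row reduction:
R2 <- R2 - (2/3)*R1:  [    0  -4/3 ]
R3 <- R3 - (-2/3)*R1:  [     0  -26/3 ]
R3 <- R3 - (13/2)*R2:  [ 0  0 ]
Row echelon form:
[ -6    -7 ]
[  0  -4/3 ]
[  0     0 ]
Nonzero rows / pivot columns: 2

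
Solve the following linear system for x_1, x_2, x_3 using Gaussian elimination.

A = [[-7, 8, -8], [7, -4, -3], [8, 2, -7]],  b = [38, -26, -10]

Forward elimination on [A|b]:
R2 <- R2 - (-1)*R1:  [   0    4  -11   12 ]
R3 <- R3 - (-8/7)*R1:  [      0    78/7  -113/7   234/7 ]
R3 <- R3 - (39/14)*R2:  [    0     0  29/2     0 ]
Row echelon form:
[ -7  8    -8  |  38 ]
[  0  4   -11  |  12 ]
[  0  0  29/2  |   0 ]
Back-substitution:
x_3 = (0) / (29/2) = 0
x_2 = (12 - (-11)*(0)) / 4 = 3
x_1 = (38 - (8)*(3) - (-8)*(0)) / -7 = -2

(-2, 3, 0)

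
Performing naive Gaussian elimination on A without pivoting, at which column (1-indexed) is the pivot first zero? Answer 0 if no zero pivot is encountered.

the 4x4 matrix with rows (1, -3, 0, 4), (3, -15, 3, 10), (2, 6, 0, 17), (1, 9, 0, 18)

Naive forward elimination:
R2 <- R2 - (3)*R1:  [  0  -6   3  -2 ]
R3 <- R3 - (2)*R1:  [  0  12   0   9 ]
R4 <- R4 - (1)*R1:  [  0  12   0  14 ]
R3 <- R3 - (-2)*R2:  [ 0  0  6  5 ]
R4 <- R4 - (-2)*R2:  [  0   0   6  10 ]
R4 <- R4 - (1)*R3:  [ 0  0  0  5 ]
All pivots nonzero; naive elimination completes without hitting a zero pivot.

first zero-pivot column = 0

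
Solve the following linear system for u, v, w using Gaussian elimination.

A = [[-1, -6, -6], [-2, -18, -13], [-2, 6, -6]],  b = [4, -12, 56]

Forward elimination on [A|b]:
R2 <- R2 - (2)*R1:  [   0   -6   -1  -20 ]
R3 <- R3 - (2)*R1:  [  0  18   6  48 ]
R3 <- R3 - (-3)*R2:  [   0    0    3  -12 ]
Row echelon form:
[ -1  -6  -6  |    4 ]
[  0  -6  -1  |  -20 ]
[  0   0   3  |  -12 ]
Back-substitution:
w = (-12) / 3 = -4
v = (-20 - (-1)*(-4)) / -6 = 4
u = (4 - (-6)*(4) - (-6)*(-4)) / -1 = -4

(-4, 4, -4)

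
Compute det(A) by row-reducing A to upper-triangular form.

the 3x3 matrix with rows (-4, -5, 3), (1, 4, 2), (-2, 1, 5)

det(A) = 0

Forward elimination:
R2 <- R2 - (-1/4)*R1:  [    0  11/4  11/4 ]
R3 <- R3 - (1/2)*R1:  [   0  7/2  7/2 ]
R3 <- R3 - (14/11)*R2:  [ 0  0  0 ]
Upper-triangular form:
[ -4    -5     3 ]
[  0  11/4  11/4 ]
[  0     0     0 ]
det(A) = (-1)^0 * (-4) * (11/4) * (0) = 0  (0 row swaps -> sign +1)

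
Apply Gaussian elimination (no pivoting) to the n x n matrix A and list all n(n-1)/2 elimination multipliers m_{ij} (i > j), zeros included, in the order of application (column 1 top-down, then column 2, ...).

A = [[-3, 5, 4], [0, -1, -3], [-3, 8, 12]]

multipliers: 0, 1, -3

Forward elimination:
R2: entry in column 1 is already 0 -> m_{21} = 0 (no row operation needed)
R3 <- R3 - (1)*R1:  [ 0  3  8 ]
R3 <- R3 - (-3)*R2:  [  0   0  -1 ]
Multipliers (in order of application): m_{21} = 0, m_{31} = 1, m_{32} = -3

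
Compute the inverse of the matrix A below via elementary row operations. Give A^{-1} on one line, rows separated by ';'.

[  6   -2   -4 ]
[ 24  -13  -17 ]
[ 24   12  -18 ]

Gauss-Jordan on [A | I]:
R1 <- (1/6)*R1:  [    1  -1/3  -2/3  |   1/6     0     0 ]
R2 <- R2 - (24)*R1:  [  0  -5  -1  |  -4   1   0 ]
R3 <- R3 - (24)*R1:  [  0  20  -2  |  -4   0   1 ]
R2 <- (1/-5)*R2:  [    0     1   1/5  |   4/5  -1/5     0 ]
R1 <- R1 - (-1/3)*R2:  [     1      0   -3/5  |  13/30  -1/15      0 ]
R3 <- R3 - (20)*R2:  [   0    0   -6  |  -20    4    1 ]
R3 <- (1/-6)*R3:  [    0     0     1  |  10/3  -2/3  -1/6 ]
R1 <- R1 - (-3/5)*R3:  [     1      0      0  |  73/30  -7/15  -1/10 ]
R2 <- R2 - (1/5)*R3:  [     0      1      0  |   2/15  -1/15   1/30 ]
Right block of [I | A^{-1}] is the inverse:
[ 73/30  -7/15  -1/10 ]
[  2/15  -1/15   1/30 ]
[  10/3   -2/3   -1/6 ]

inverse = [73/30 -7/15 -1/10; 2/15 -1/15 1/30; 10/3 -2/3 -1/6]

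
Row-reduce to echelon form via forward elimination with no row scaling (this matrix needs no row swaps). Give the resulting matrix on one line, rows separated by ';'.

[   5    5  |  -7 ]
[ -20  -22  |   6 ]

Forward elimination:
R2 <- R2 - (-4)*R1:  [   0   -2  -22 ]
Row echelon form:
[ 5   5  |   -7 ]
[ 0  -2  |  -22 ]

REF = [5 5 -7; 0 -2 -22]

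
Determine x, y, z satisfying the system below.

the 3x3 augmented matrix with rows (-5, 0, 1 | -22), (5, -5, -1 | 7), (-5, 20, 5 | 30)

(4, 3, -2)

Forward elimination on [A|b]:
R2 <- R2 - (-1)*R1:  [   0   -5    0  -15 ]
R3 <- R3 - (1)*R1:  [  0  20   4  52 ]
R3 <- R3 - (-4)*R2:  [  0   0   4  -8 ]
Row echelon form:
[ -5   0  1  |  -22 ]
[  0  -5  0  |  -15 ]
[  0   0  4  |   -8 ]
Back-substitution:
z = (-8) / 4 = -2
y = (-15) / -5 = 3
x = (-22 - (1)*(-2)) / -5 = 4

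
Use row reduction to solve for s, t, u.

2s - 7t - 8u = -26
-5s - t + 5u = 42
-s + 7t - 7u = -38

Forward elimination on [A|b]:
R2 <- R2 - (-5/2)*R1:  [     0  -37/2    -15    -23 ]
R3 <- R3 - (-1/2)*R1:  [   0  7/2  -11  -51 ]
R3 <- R3 - (-7/37)*R2:  [        0         0   -512/37  -2048/37 ]
Row echelon form:
[ 2     -7       -8  |       -26 ]
[ 0  -37/2      -15  |       -23 ]
[ 0      0  -512/37  |  -2048/37 ]
Back-substitution:
u = (-2048/37) / (-512/37) = 4
t = (-23 - (-15)*(4)) / (-37/2) = -2
s = (-26 - (-7)*(-2) - (-8)*(4)) / 2 = -4

(-4, -2, 4)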